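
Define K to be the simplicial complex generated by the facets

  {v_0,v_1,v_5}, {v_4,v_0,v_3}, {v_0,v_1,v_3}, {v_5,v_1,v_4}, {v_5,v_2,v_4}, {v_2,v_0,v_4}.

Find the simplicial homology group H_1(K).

H_1 = Z.

Order the vertices as v_0 < v_1 < v_2 < v_3 < v_4 < v_5. Listing each simplex with vertices in this order, K has dimension 2 with simplices:

  0-simplices (6): [v_0], [v_1], [v_2], [v_3], [v_4], [v_5]
  1-simplices (12): [v_0,v_1], [v_0,v_2], [v_0,v_3], [v_0,v_4], [v_0,v_5], [v_1,v_3], [v_1,v_4], [v_1,v_5], [v_2,v_4], [v_2,v_5], [v_3,v_4], [v_4,v_5]
  2-simplices (6): [v_0,v_1,v_3], [v_0,v_1,v_5], [v_0,v_2,v_4], [v_0,v_3,v_4], [v_1,v_4,v_5], [v_2,v_4,v_5]

giving chain groups C_0 ≅ Z^6, C_1 ≅ Z^12, C_2 ≅ Z^6.

∂_1: C_1 → C_0 is given by ∂[p,q] = [q] − [p].
The resulting 6×12 matrix has rank 5, and its Smith normal form has invariant factors (1,1,1,1,1).

Boundary ∂_2: C_2 → C_1 maps a triangle to the signed sum of its edges. For instance
  ∂[v_0,v_2,v_4] = [v_2,v_4] − [v_0,v_4] + [v_0,v_2],
  ∂[v_1,v_4,v_5] = [v_4,v_5] − [v_1,v_5] + [v_1,v_4].
As a 12×6 matrix over Z this has rank 6, with invariant factors (1,1,1,1,1,1).

From H_k ≅ ker(∂_k) / im(∂_{k+1}) we obtain:

  H_1: rank ker ∂_1 − rank ∂_2 = (12 − 5) − 6 = 1, and the invariant factors of ∂_2 are all 1, so H_1 ≅ Z.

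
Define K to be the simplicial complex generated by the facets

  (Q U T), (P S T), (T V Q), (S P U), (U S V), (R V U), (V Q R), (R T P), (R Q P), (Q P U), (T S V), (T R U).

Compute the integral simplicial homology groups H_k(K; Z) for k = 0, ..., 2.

H_0 = Z,  H_1 = Z/2,  H_2 = 0.

Take the total order P < Q < R < S < T < U < V on the vertex set. Then K (dimension 2) consists of the simplices:

  0-simplices (7): P, Q, R, S, T, U, V
  1-simplices (18): PQ, PR, PS, PT, PU, QR, QT, QU, QV, RT, RU, RV, ST, SU, SV, TU, TV, UV
  2-simplices (12): PQR, PQU, PRT, PST, PSU, QRV, QTU, QTV, RTU, RUV, STV, SUV

so the chain groups are C_0 ≅ Z^7, C_1 ≅ Z^18, C_2 ≅ Z^12.

Boundary ∂_1: C_1 → C_0 maps an edge to its endpoints' difference, ∂[p,q] = q − p. For instance
  ∂UV = V − U.
The 7×18 boundary matrix has rank 6 and Smith normal form diag(1,1,1,1,1,1).

Boundary ∂_2: C_2 → C_1 maps a triangle to the signed sum of its edges. For instance
  ∂PSU = SU − PU + PS,
  ∂PRT = RT − PT + PR.
This gives a 18×12 integer matrix of rank 12; reducing to Smith normal form yields diagonal entries (1,1,1,1,1,1,1,1,1,1,1,2).

Reading off H_k = ker ∂_k / im ∂_{k+1}:

  H_0: rank C_0 − rank ∂_1 = 7 − 6 = 1, and the invariant factors of ∂_1 are all 1, so H_0 ≅ Z.
  H_1: rank ker ∂_1 − rank ∂_2 = (18 − 6) − 12 = 0, and ∂_2 has invariant factor 2 > 1, so H_1 ≅ Z/2.
  H_2: rank ker ∂_2 − rank ∂_3 = (12 − 12) − 0 = 0, and there is no ∂_3, so H_2 ≅ 0.

(K is a triangulation of the real projective plane RP^2.)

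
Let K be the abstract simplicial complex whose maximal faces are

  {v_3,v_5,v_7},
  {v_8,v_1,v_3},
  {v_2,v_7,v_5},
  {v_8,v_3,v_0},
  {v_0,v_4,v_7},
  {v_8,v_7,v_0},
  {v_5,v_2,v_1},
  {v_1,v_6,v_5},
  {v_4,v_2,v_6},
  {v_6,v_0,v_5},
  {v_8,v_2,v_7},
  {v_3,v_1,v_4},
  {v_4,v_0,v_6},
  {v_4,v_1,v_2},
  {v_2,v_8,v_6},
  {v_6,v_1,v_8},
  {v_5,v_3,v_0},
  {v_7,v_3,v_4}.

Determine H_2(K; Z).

H_2 ≅ 0.

K has 9 vertices, 27 edges, 18 triangles.
rank ∂_2 = 18, rank ∂_3 = 0 ⇒ b_2 = 18 − 18 − 0 = 0. So H_2 = 0.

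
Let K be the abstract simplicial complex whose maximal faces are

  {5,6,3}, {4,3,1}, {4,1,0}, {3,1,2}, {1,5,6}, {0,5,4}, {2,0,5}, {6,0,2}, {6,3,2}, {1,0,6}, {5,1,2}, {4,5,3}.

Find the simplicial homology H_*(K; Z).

H_0 = Z,  H_1 = Z/2,  H_2 = 0.

We work with the vertex ordering 0 < 1 < 2 < 3 < 4 < 5 < 6. The simplices of K, each written with vertices in increasing order, are:

  0-simplices (7): [0], [1], [2], [3], [4], [5], [6]
  1-simplices (18): [0,1], [0,2], [0,4], [0,5], [0,6], [1,2], [1,3], [1,4], [1,5], [1,6], [2,3], [2,5], [2,6], [3,4], [3,5], [3,6], [4,5], [5,6]
  2-simplices (12): [0,1,4], [0,1,6], [0,2,5], [0,2,6], [0,4,5], [1,2,3], [1,2,5], [1,3,4], [1,5,6], [2,3,6], [3,4,5], [3,5,6]

Hence C_0 ≅ Z^7, C_1 ≅ Z^18, C_2 ≅ Z^12.

∂_1: C_1 → C_0 sends each edge [p,q] (with p < q) to q − p. For instance
  ∂[0,6] = [6] − [0].
The resulting 7×18 matrix has rank 6, and its Smith normal form has invariant factors (1,1,1,1,1,1).

∂_2: C_2 → C_1 sends each 2-simplex [p,q,r] to [q,r] − [p,r] + [p,q]. For instance
  ∂[1,3,4] = [3,4] − [1,4] + [1,3],
  ∂[0,1,4] = [1,4] − [0,4] + [0,1].
The 18×12 boundary matrix has rank 12 and Smith normal form diag(1,1,1,1,1,1,1,1,1,1,1,2).

From H_k ≅ ker(∂_k) / im(∂_{k+1}) we obtain:

  H_0: rank C_0 − rank ∂_1 = 7 − 6 = 1, and the invariant factors of ∂_1 are all 1, so H_0 = Z.
  H_1: rank ker ∂_1 − rank ∂_2 = (18 − 6) − 12 = 0, and ∂_2 has invariant factor 2 > 1, so H_1 = Z/2.
  H_2: rank ker ∂_2 − rank ∂_3 = (12 − 12) − 0 = 0, and there is no ∂_3, so H_2 = 0.

As a check, the Euler characteristic is 7 − 18 + 12 = 1, which agrees with 1 − 0 + 0 = 1.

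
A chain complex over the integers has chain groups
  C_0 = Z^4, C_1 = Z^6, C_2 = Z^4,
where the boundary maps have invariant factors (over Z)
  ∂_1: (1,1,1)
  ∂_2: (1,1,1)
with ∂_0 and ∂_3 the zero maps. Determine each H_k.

H_0: b_0 = 4 − 0 − 3 = 1; torsion from ∂_1 factors > 1: none. So H_0 = Z.
H_1: b_1 = 6 − 3 − 3 = 0; torsion from ∂_2 factors > 1: none. So H_1 = 0.
H_2: b_2 = 4 − 3 − 0 = 1; torsion from ∂_3 factors > 1: none. So H_2 = Z.

H_0 = Z,  H_1 = 0,  H_2 = Z.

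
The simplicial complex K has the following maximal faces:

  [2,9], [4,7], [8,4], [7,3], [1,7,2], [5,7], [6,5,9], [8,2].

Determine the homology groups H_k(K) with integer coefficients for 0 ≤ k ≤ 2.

H_0 = Z,  H_1 = Z^2,  H_2 = 0.

Fix the vertex order 1 < 2 < 3 < 4 < 5 < 6 < 7 < 8 < 9 and write every simplex with vertices in increasing order. Then dim K = 2 and the simplices of K are:

  0-simplices (9): [1], [2], [3], [4], [5], [6], [7], [8], [9]
  1-simplices (12): [1,2], [1,7], [2,7], [2,8], [2,9], [3,7], [4,7], [4,8], [5,6], [5,7], [5,9], [6,9]
  2-simplices (2): [1,2,7], [5,6,9]

giving chain groups C_0 ≅ Z^9, C_1 ≅ Z^12, C_2 ≅ Z^2.

Boundary ∂_1: C_1 → C_0 is given by ∂[p,q] = [q] − [p]. For instance
  ∂[2,8] = [8] − [2].
This gives a 9×12 integer matrix of rank 8; reducing to Smith normal form yields diagonal entries (1,1,1,1,1,1,1,1).

∂_2: C_2 → C_1 maps a triangle to the signed sum of its edges. For instance
  ∂[1,2,7] = [2,7] − [1,7] + [1,2],
  ∂[5,6,9] = [6,9] − [5,9] + [5,6].
The 12×2 boundary matrix has rank 2 and Smith normal form diag(1,1).

Computing H_k = (kernel of ∂_k) / (image of ∂_{k+1}):

  H_0: rank C_0 − rank ∂_1 = 9 − 8 = 1, and the invariant factors of ∂_1 are all 1, so H_0 ≅ Z.
  H_1: rank ker ∂_1 − rank ∂_2 = (12 − 8) − 2 = 2, and the invariant factors of ∂_2 are all 1, so H_1 ≅ Z^2.
  H_2: rank ker ∂_2 − rank ∂_3 = (2 − 2) − 0 = 0, and there is no ∂_3, so H_2 ≅ 0.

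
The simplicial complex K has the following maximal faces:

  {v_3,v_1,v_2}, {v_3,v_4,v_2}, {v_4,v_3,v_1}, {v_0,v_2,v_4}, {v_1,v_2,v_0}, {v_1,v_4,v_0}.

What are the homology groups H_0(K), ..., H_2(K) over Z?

H_0 ≅ Z,  H_1 = 0,  H_2 ≅ Z.

Fix the vertex order v_0 < v_1 < v_2 < v_3 < v_4 and write every simplex with vertices in increasing order. Then dim K = 2 and the simplices of K are:

  0-simplices (5): [v_0], [v_1], [v_2], [v_3], [v_4]
  1-simplices (9): [v_0,v_1], [v_0,v_2], [v_0,v_4], [v_1,v_2], [v_1,v_3], [v_1,v_4], [v_2,v_3], [v_2,v_4], [v_3,v_4]
  2-simplices (6): [v_0,v_1,v_2], [v_0,v_1,v_4], [v_0,v_2,v_4], [v_1,v_2,v_3], [v_1,v_3,v_4], [v_2,v_3,v_4]

Hence C_0 ≅ Z^5, C_1 ≅ Z^9, C_2 ≅ Z^6.

The boundary map ∂_1: C_1 → C_0 sends each edge [p,q] (with p < q) to q − p. For instance
  ∂[v_1,v_4] = [v_4] − [v_1].
This gives a 5×9 integer matrix of rank 4; reducing to Smith normal form yields diagonal entries (1,1,1,1).

Boundary ∂_2: C_2 → C_1 maps a triangle to the signed sum of its edges. For instance
  ∂[v_1,v_3,v_4] = [v_3,v_4] − [v_1,v_4] + [v_1,v_3],
  ∂[v_0,v_1,v_2] = [v_1,v_2] − [v_0,v_2] + [v_0,v_1].
The 9×6 boundary matrix has rank 5 and Smith normal form diag(1,1,1,1,1).

Reading off H_k = ker ∂_k / im ∂_{k+1}:

  H_0: rank C_0 − rank ∂_1 = 5 − 4 = 1, and the invariant factors of ∂_1 are all 1, so H_0 = Z.
  H_1: rank ker ∂_1 − rank ∂_2 = (9 − 4) − 5 = 0, and the invariant factors of ∂_2 are all 1, so H_1 = 0.
  H_2: rank ker ∂_2 − rank ∂_3 = (6 − 5) − 0 = 1, and there is no ∂_3, so H_2 = Z.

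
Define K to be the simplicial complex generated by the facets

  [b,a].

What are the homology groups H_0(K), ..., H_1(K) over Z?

Fix the vertex order a < b and write every simplex with vertices in increasing order. Then dim K = 1 and the simplices of K are:

  0-simplices (2): a, b
  1-simplices (1): ab

giving chain groups C_0 ≅ Z^2, C_1 ≅ Z^1.

∂_1: C_1 → C_0 maps an edge to its endpoints' difference, ∂[p,q] = q − p.
The 2×1 boundary matrix has rank 1 and Smith normal form diag(1).

Reading off H_k = ker ∂_k / im ∂_{k+1}:

  H_0: rank C_0 − rank ∂_1 = 2 − 1 = 1, and the invariant factors of ∂_1 are all 1, so H_0 = Z.
  H_1: rank ker ∂_1 − rank ∂_2 = (1 − 1) − 0 = 0, and there is no ∂_2, so H_1 = 0.

As a check, the Euler characteristic is 2 − 1 = 1, which agrees with 1 − 0 = 1.

H_0 = Z,  H_1 = 0.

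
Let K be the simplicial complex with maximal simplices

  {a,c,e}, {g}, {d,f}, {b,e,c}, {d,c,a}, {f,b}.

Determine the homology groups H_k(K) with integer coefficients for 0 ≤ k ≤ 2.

We work with the vertex ordering a < b < c < d < e < f < g. The simplices of K, each written with vertices in increasing order, are:

  0-simplices (7): a, b, c, d, e, f, g
  1-simplices (9): ac, ad, ae, bc, be, bf, cd, ce, df
  2-simplices (3): acd, ace, bce

so the chain groups are C_0 ≅ Z^7, C_1 ≅ Z^9, C_2 ≅ Z^3.

∂_1: C_1 → C_0 is given by ∂[p,q] = [q] − [p]. For instance
  ∂bc = c − b.
The resulting 7×9 matrix has rank 5, and its Smith normal form has invariant factors (1,1,1,1,1).

The boundary map ∂_2: C_2 → C_1 maps a triangle to the signed sum of its edges. For instance
  ∂ace = ce − ae + ac,
  ∂bce = ce − be + bc.
The resulting 9×3 matrix has rank 3, and its Smith normal form has invariant factors (1,1,1).

Now H_k = ker ∂_k / im ∂_{k+1}, so:

  H_0: rank C_0 − rank ∂_1 = 7 − 5 = 2, and the invariant factors of ∂_1 are all 1, so H_0 ≅ Z^2.
  H_1: rank ker ∂_1 − rank ∂_2 = (9 − 5) − 3 = 1, and the invariant factors of ∂_2 are all 1, so H_1 ≅ Z.
  H_2: rank ker ∂_2 − rank ∂_3 = (3 − 3) − 0 = 0, and there is no ∂_3, so H_2 ≅ 0.

As a check, the Euler characteristic is 7 − 9 + 3 = 1, which agrees with 2 − 1 + 0 = 1.

H_0 ≅ Z^2,  H_1 ≅ Z,  H_2 = 0.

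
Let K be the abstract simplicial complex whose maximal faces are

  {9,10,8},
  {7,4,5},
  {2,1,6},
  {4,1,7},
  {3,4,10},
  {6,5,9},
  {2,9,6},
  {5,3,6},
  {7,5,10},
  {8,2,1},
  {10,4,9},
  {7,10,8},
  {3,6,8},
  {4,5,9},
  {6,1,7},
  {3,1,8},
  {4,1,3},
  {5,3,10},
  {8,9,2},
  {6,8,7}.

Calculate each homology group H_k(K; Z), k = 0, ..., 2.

Take the total order 1 < 2 < 3 < 4 < 5 < 6 < 7 < 8 < 9 < 10 on the vertex set. Then K (dimension 2) consists of the simplices:

  0-simplices (10): [1], [2], [3], [4], [5], [6], [7], [8], [9], [10]
  1-simplices (30): (30 of them)
  2-simplices (20): (20 of them)

so the chain groups are C_0 ≅ Z^10, C_1 ≅ Z^30, C_2 ≅ Z^20.

Boundary ∂_1: C_1 → C_0 maps an edge to its endpoints' difference, ∂[p,q] = q − p. For instance
  ∂[3,4] = [4] − [3].
The resulting 10×30 matrix has rank 9, and its Smith normal form has invariant factors (1,1,1,1,1,1,1,1,1).

∂_2: C_2 → C_1 maps a triangle to the signed sum of its edges. For instance
  ∂[4,5,9] = [5,9] − [4,9] + [4,5],
  ∂[5,7,10] = [7,10] − [5,10] + [5,7].
The 30×20 boundary matrix has rank 20 and Smith normal form diag(1,1,1,1,1,1,1,1,1,1,1,1,1,1,1,1,1,1,1,2).

Now H_k = ker ∂_k / im ∂_{k+1}, so:

  H_0: rank C_0 − rank ∂_1 = 10 − 9 = 1, and the invariant factors of ∂_1 are all 1, so H_0 = Z.
  H_1: rank ker ∂_1 − rank ∂_2 = (30 − 9) − 20 = 1, and ∂_2 has invariant factor 2 > 1, so H_1 = Z ⊕ Z/2.
  H_2: rank ker ∂_2 − rank ∂_3 = (20 − 20) − 0 = 0, and there is no ∂_3, so H_2 = 0.

As a check, the Euler characteristic is 10 − 30 + 20 = 0, which agrees with 1 − 1 + 0 = 0.
(K is a triangulation of the Klein bottle.)

H_0 = Z,  H_1 = Z ⊕ Z/2,  H_2 = 0.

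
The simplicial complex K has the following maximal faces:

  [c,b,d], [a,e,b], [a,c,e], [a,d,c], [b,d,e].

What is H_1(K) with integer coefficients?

We work with the vertex ordering a < b < c < d < e. The simplices of K, each written with vertices in increasing order, are:

  0-simplices (5): a, b, c, d, e
  1-simplices (10): ab, ac, ad, ae, bc, bd, be, cd, ce, de
  2-simplices (5): abe, acd, ace, bcd, bde

so the chain groups are C_0 ≅ Z^5, C_1 ≅ Z^10, C_2 ≅ Z^5.

The boundary map ∂_1: C_1 → C_0 sends each edge [p,q] (with p < q) to q − p. For instance
  ∂be = e − b.
The resulting 5×10 matrix has rank 4, and its Smith normal form has invariant factors (1,1,1,1).

The boundary map ∂_2: C_2 → C_1 sends each 2-simplex [p,q,r] to [q,r] − [p,r] + [p,q]. For instance
  ∂bde = de − be + bd,
  ∂bcd = cd − bd + bc.
This gives a 10×5 integer matrix of rank 5; reducing to Smith normal form yields diagonal entries (1,1,1,1,1).

From H_k ≅ ker(∂_k) / im(∂_{k+1}) we obtain:

  H_1: rank ker ∂_1 − rank ∂_2 = (10 − 4) − 5 = 1, and the invariant factors of ∂_2 are all 1, so H_1 = Z.

H_1 ≅ Z.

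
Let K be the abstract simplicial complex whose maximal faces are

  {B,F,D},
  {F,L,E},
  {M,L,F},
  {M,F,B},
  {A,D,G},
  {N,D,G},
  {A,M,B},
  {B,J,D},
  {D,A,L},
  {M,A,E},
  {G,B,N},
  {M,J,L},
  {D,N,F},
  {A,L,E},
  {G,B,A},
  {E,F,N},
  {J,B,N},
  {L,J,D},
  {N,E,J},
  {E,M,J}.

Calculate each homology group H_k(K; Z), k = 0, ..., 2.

H_0 = Z,  H_1 = Z ⊕ Z/2Z,  H_2 = 0.

K has 10 vertices, 30 edges, 20 triangles.
rank ∂_0 = 0, rank ∂_1 = 9 ⇒ b_0 = 10 − 0 − 9 = 1; all invariant factors of ∂_1 are 1 so no torsion. So H_0 ≅ Z.
rank ∂_1 = 9, rank ∂_2 = 20 ⇒ b_1 = 30 − 9 − 20 = 1; ∂_2 has invariant factor(s) [2] giving torsion. So H_1 ≅ Z ⊕ Z/2Z.
rank ∂_2 = 20, rank ∂_3 = 0 ⇒ b_2 = 20 − 20 − 0 = 0. So H_2 ≅ 0.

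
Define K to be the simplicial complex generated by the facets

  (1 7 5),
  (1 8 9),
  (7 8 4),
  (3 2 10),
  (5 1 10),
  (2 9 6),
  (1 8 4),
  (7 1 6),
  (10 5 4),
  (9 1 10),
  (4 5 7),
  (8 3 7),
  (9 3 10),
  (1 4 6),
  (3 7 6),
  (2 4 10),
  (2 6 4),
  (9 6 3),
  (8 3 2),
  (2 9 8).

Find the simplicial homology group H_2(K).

H_2 ≅ 0.

K has 10 vertices, 30 edges, 20 triangles.
rank ∂_2 = 20, rank ∂_3 = 0 ⇒ b_2 = 20 − 20 − 0 = 0. So H_2 = 0.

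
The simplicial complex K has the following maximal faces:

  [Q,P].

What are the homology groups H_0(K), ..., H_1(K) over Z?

K has 2 vertices, 1 edge.
rank ∂_0 = 0, rank ∂_1 = 1 ⇒ b_0 = 2 − 0 − 1 = 1; all invariant factors of ∂_1 are 1 so no torsion. So H_0 = Z.
rank ∂_1 = 1, rank ∂_2 = 0 ⇒ b_1 = 1 − 1 − 0 = 0. So H_1 = 0.

H_0 = Z,  H_1 = 0.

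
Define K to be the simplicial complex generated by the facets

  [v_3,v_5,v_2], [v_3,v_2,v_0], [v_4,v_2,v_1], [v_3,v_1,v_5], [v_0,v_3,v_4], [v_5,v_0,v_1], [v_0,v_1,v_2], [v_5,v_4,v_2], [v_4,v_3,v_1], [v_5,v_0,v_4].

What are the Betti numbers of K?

b_0 = 1, b_1 = 0, b_2 = 0.

K has 6 vertices, 15 edges, 10 triangles.
rank ∂_0 = 0, rank ∂_1 = 5 ⇒ b_0 = 6 − 0 − 5 = 1; all invariant factors of ∂_1 are 1 so no torsion. So H_0 = Z.
rank ∂_1 = 5, rank ∂_2 = 10 ⇒ b_1 = 15 − 5 − 10 = 0; ∂_2 has invariant factor(s) [2] giving torsion. So H_1 = Z/2Z.
rank ∂_2 = 10, rank ∂_3 = 0 ⇒ b_2 = 10 − 10 − 0 = 0. So H_2 = 0.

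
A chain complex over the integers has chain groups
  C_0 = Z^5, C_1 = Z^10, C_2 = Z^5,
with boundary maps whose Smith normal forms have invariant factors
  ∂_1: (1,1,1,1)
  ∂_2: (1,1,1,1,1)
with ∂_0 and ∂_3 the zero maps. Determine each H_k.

H_0: b_0 = 5 − 0 − 4 = 1; torsion from ∂_1 factors > 1: none. So H_0 = Z.
H_1: b_1 = 10 − 4 − 5 = 1; torsion from ∂_2 factors > 1: none. So H_1 = Z.
H_2: b_2 = 5 − 5 − 0 = 0; torsion from ∂_3 factors > 1: none. So H_2 = 0.

H_0 = Z,  H_1 = Z,  H_2 = 0.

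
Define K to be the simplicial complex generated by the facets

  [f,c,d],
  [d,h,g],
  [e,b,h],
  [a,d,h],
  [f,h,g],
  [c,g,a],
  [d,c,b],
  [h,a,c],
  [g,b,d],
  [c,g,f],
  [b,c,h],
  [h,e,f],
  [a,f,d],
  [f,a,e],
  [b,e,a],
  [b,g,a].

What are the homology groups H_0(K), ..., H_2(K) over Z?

H_0 ≅ Z,  H_1 ≅ Z^2,  H_2 ≅ Z.

Order the vertices as a < b < c < d < e < f < g < h. Listing each simplex with vertices in this order, K has dimension 2 with simplices:

  0-simplices (8): a, b, c, d, e, f, g, h
  1-simplices (24): ab, ac, ad, ae, af, ag, ah, bc, bd, be, bg, bh, cd, cf, cg, ch, df, dg, dh, ef, eh, fg, fh, gh
  2-simplices (16): abe, abg, acg, ach, adf, adh, aef, bcd, bch, bdg, beh, cdf, cfg, dgh, efh, fgh

giving chain groups C_0 ≅ Z^8, C_1 ≅ Z^24, C_2 ≅ Z^16.

The boundary map ∂_1: C_1 → C_0 sends each edge [p,q] (with p < q) to q − p.
This gives a 8×24 integer matrix of rank 7; reducing to Smith normal form yields diagonal entries (1,1,1,1,1,1,1).

The boundary map ∂_2: C_2 → C_1 maps a triangle to the signed sum of its edges. For instance
  ∂aef = ef − af + ae,
  ∂bdg = dg − bg + bd.
The 24×16 boundary matrix has rank 15 and Smith normal form diag(1,1,1,1,1,1,1,1,1,1,1,1,1,1,1).

Now H_k = ker ∂_k / im ∂_{k+1}, so:

  H_0: rank C_0 − rank ∂_1 = 8 − 7 = 1, and the invariant factors of ∂_1 are all 1, so H_0 = Z.
  H_1: rank ker ∂_1 − rank ∂_2 = (24 − 7) − 15 = 2, and the invariant factors of ∂_2 are all 1, so H_1 = Z^2.
  H_2: rank ker ∂_2 − rank ∂_3 = (16 − 15) − 0 = 1, and there is no ∂_3, so H_2 = Z.

As a check, the Euler characteristic is 8 − 24 + 16 = 0, which agrees with 1 − 2 + 1 = 0.
(K is a triangulation of the torus T^2.)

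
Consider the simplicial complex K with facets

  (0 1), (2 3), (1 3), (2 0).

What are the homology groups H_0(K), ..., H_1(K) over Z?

H_0 ≅ Z,  H_1 ≅ Z.

Order the vertices as 0 < 1 < 2 < 3. Listing each simplex with vertices in this order, K has dimension 1 with simplices:

  0-simplices (4): [0], [1], [2], [3]
  1-simplices (4): [0,1], [0,2], [1,3], [2,3]

Hence C_0 ≅ Z^4, C_1 ≅ Z^4.

∂_1: C_1 → C_0 sends each edge [p,q] (with p < q) to q − p.
This gives a 4×4 integer matrix of rank 3; reducing to Smith normal form yields diagonal entries (1,1,1).

Computing H_k = (kernel of ∂_k) / (image of ∂_{k+1}):

  H_0: rank C_0 − rank ∂_1 = 4 − 3 = 1, and the invariant factors of ∂_1 are all 1, so H_0 ≅ Z.
  H_1: rank ker ∂_1 − rank ∂_2 = (4 − 3) − 0 = 1, and there is no ∂_2, so H_1 ≅ Z.

As a check, the Euler characteristic is 4 − 4 = 0, which agrees with 1 − 1 = 0.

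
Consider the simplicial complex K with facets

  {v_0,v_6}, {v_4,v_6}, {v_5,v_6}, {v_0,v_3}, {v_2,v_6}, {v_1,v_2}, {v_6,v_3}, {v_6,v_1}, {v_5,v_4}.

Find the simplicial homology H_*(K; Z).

We work with the vertex ordering v_0 < v_1 < v_2 < v_3 < v_4 < v_5 < v_6. The simplices of K, each written with vertices in increasing order, are:

  0-simplices (7): [v_0], [v_1], [v_2], [v_3], [v_4], [v_5], [v_6]
  1-simplices (9): [v_0,v_3], [v_0,v_6], [v_1,v_2], [v_1,v_6], [v_2,v_6], [v_3,v_6], [v_4,v_5], [v_4,v_6], [v_5,v_6]

so the chain groups are C_0 ≅ Z^7, C_1 ≅ Z^9.

∂_1: C_1 → C_0 is given by ∂[p,q] = [q] − [p].
The 7×9 boundary matrix has rank 6 and Smith normal form diag(1,1,1,1,1,1).

Computing H_k = (kernel of ∂_k) / (image of ∂_{k+1}):

  H_0: rank C_0 − rank ∂_1 = 7 − 6 = 1, and the invariant factors of ∂_1 are all 1, so H_0 ≅ Z.
  H_1: rank ker ∂_1 − rank ∂_2 = (9 − 6) − 0 = 3, and there is no ∂_2, so H_1 ≅ Z^3.

H_0 = Z,  H_1 = Z^3.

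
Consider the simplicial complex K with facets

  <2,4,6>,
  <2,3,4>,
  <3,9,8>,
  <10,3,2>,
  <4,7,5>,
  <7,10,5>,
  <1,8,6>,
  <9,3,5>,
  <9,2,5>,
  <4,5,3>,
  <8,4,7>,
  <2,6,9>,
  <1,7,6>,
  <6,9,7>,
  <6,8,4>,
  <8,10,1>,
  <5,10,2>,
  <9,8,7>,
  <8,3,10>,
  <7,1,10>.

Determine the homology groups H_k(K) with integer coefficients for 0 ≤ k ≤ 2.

H_0 ≅ Z,  H_1 ≅ Z ⊕ Z/2Z,  H_2 = 0.

Take the total order 1 < 2 < 3 < 4 < 5 < 6 < 7 < 8 < 9 < 10 on the vertex set. Then K (dimension 2) consists of the simplices:

  0-simplices (10): [1], [2], [3], [4], [5], [6], [7], [8], [9], [10]
  1-simplices (30): (30 of them)
  2-simplices (20): (20 of them)

giving chain groups C_0 ≅ Z^10, C_1 ≅ Z^30, C_2 ≅ Z^20.

The boundary map ∂_1: C_1 → C_0 sends each edge [p,q] (with p < q) to q − p.
The 10×30 boundary matrix has rank 9 and Smith normal form diag(1,1,1,1,1,1,1,1,1).

∂_2: C_2 → C_1 maps a triangle to the signed sum of its edges. For instance
  ∂[4,7,8] = [7,8] − [4,8] + [4,7],
  ∂[2,3,10] = [3,10] − [2,10] + [2,3].
This gives a 30×20 integer matrix of rank 20; reducing to Smith normal form yields diagonal entries (1,1,1,1,1,1,1,1,1,1,1,1,1,1,1,1,1,1,1,2).

Reading off H_k = ker ∂_k / im ∂_{k+1}:

  H_0: rank C_0 − rank ∂_1 = 10 − 9 = 1, and the invariant factors of ∂_1 are all 1, so H_0 = Z.
  H_1: rank ker ∂_1 − rank ∂_2 = (30 − 9) − 20 = 1, and ∂_2 has invariant factor 2 > 1, so H_1 = Z ⊕ Z/2Z.
  H_2: rank ker ∂_2 − rank ∂_3 = (20 − 20) − 0 = 0, and there is no ∂_3, so H_2 = 0.

As a check, the Euler characteristic is 10 − 30 + 20 = 0, which agrees with 1 − 1 + 0 = 0.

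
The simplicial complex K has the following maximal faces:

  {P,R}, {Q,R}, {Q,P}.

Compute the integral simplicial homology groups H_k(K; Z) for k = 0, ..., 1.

H_0 ≅ Z,  H_1 ≅ Z.

Fix the vertex order P < Q < R and write every simplex with vertices in increasing order. Then dim K = 1 and the simplices of K are:

  0-simplices (3): P, Q, R
  1-simplices (3): PQ, PR, QR

giving chain groups C_0 ≅ Z^3, C_1 ≅ Z^3.

The boundary map ∂_1: C_1 → C_0 is given by ∂[p,q] = [q] − [p]. For instance
  ∂QR = R − Q.
The 3×3 boundary matrix has rank 2 and Smith normal form diag(1,1).

Now H_k = ker ∂_k / im ∂_{k+1}, so:

  H_0: rank C_0 − rank ∂_1 = 3 − 2 = 1, and the invariant factors of ∂_1 are all 1, so H_0 ≅ Z.
  H_1: rank ker ∂_1 − rank ∂_2 = (3 − 2) − 0 = 1, and there is no ∂_2, so H_1 ≅ Z.

As a check, the Euler characteristic is 3 − 3 = 0, which agrees with 1 − 1 = 0.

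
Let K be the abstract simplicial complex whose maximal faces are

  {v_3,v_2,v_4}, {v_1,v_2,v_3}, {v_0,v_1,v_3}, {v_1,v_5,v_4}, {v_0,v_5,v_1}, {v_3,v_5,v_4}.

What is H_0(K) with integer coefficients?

Order the vertices as v_0 < v_1 < v_2 < v_3 < v_4 < v_5. Listing each simplex with vertices in this order, K has dimension 2 with simplices:

  0-simplices (6): [v_0], [v_1], [v_2], [v_3], [v_4], [v_5]
  1-simplices (12): [v_0,v_1], [v_0,v_3], [v_0,v_5], [v_1,v_2], [v_1,v_3], [v_1,v_4], [v_1,v_5], [v_2,v_3], [v_2,v_4], [v_3,v_4], [v_3,v_5], [v_4,v_5]
  2-simplices (6): [v_0,v_1,v_3], [v_0,v_1,v_5], [v_1,v_2,v_3], [v_1,v_4,v_5], [v_2,v_3,v_4], [v_3,v_4,v_5]

Hence C_0 ≅ Z^6, C_1 ≅ Z^12, C_2 ≅ Z^6.

Boundary ∂_1: C_1 → C_0 sends each edge [p,q] (with p < q) to q − p.
As a 6×12 matrix over Z this has rank 5, with invariant factors (1,1,1,1,1).

∂_2: C_2 → C_1 maps a triangle to the signed sum of its edges. For instance
  ∂[v_0,v_1,v_3] = [v_1,v_3] − [v_0,v_3] + [v_0,v_1],
  ∂[v_3,v_4,v_5] = [v_4,v_5] − [v_3,v_5] + [v_3,v_4].
This gives a 12×6 integer matrix of rank 6; reducing to Smith normal form yields diagonal entries (1,1,1,1,1,1).

Reading off H_k = ker ∂_k / im ∂_{k+1}:

  H_0: rank C_0 − rank ∂_1 = 6 − 5 = 1, and the invariant factors of ∂_1 are all 1, so H_0 ≅ Z.

H_0 = Z.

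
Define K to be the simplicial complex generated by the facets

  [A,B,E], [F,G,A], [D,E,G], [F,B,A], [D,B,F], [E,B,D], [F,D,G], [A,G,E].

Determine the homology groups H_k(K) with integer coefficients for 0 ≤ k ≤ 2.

Order the vertices as A < B < D < E < F < G. Listing each simplex with vertices in this order, K has dimension 2 with simplices:

  0-simplices (6): A, B, D, E, F, G
  1-simplices (12): AB, AE, AF, AG, BD, BE, BF, DE, DF, DG, EG, FG
  2-simplices (8): ABE, ABF, AEG, AFG, BDE, BDF, DEG, DFG

so the chain groups are C_0 ≅ Z^6, C_1 ≅ Z^12, C_2 ≅ Z^8.

∂_1: C_1 → C_0 is given by ∂[p,q] = [q] − [p]. For instance
  ∂EG = G − E.
As a 6×12 matrix over Z this has rank 5, with invariant factors (1,1,1,1,1).

∂_2: C_2 → C_1 acts by ∂[p,q,r] = [q,r] − [p,r] + [p,q]. For instance
  ∂AEG = EG − AG + AE,
  ∂BDF = DF − BF + BD.
This gives a 12×8 integer matrix of rank 7; reducing to Smith normal form yields diagonal entries (1,1,1,1,1,1,1).

Now H_k = ker ∂_k / im ∂_{k+1}, so:

  H_0: rank C_0 − rank ∂_1 = 6 − 5 = 1, and the invariant factors of ∂_1 are all 1, so H_0 ≅ Z.
  H_1: rank ker ∂_1 − rank ∂_2 = (12 − 5) − 7 = 0, and the invariant factors of ∂_2 are all 1, so H_1 ≅ 0.
  H_2: rank ker ∂_2 − rank ∂_3 = (8 − 7) − 0 = 1, and there is no ∂_3, so H_2 ≅ Z.

As a check, the Euler characteristic is 6 − 12 + 8 = 2, which agrees with 1 − 0 + 1 = 2.

H_0 = Z,  H_1 = 0,  H_2 = Z.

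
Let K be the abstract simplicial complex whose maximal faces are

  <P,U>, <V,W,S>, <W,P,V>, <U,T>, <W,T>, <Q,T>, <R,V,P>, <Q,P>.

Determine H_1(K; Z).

We work with the vertex ordering P < Q < R < S < T < U < V < W. The simplices of K, each written with vertices in increasing order, are:

  0-simplices (8): P, Q, R, S, T, U, V, W
  1-simplices (12): PQ, PR, PU, PV, PW, QT, RV, SV, SW, TU, TW, VW
  2-simplices (3): PRV, PVW, SVW

giving chain groups C_0 ≅ Z^8, C_1 ≅ Z^12, C_2 ≅ Z^3.

∂_1: C_1 → C_0 is given by ∂[p,q] = [q] − [p].
The 8×12 boundary matrix has rank 7 and Smith normal form diag(1,1,1,1,1,1,1).

∂_2: C_2 → C_1 sends each 2-simplex [p,q,r] to [q,r] − [p,r] + [p,q]. For instance
  ∂PRV = RV − PV + PR,
  ∂SVW = VW − SW + SV.
This gives a 12×3 integer matrix of rank 3; reducing to Smith normal form yields diagonal entries (1,1,1).

Reading off H_k = ker ∂_k / im ∂_{k+1}:

  H_1: rank ker ∂_1 − rank ∂_2 = (12 − 7) − 3 = 2, and the invariant factors of ∂_2 are all 1, so H_1 ≅ Z^2.

H_1 ≅ Z^2.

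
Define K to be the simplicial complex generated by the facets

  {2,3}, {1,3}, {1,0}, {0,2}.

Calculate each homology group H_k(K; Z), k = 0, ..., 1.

H_0 ≅ Z,  H_1 ≅ Z.

Order the vertices as 0 < 1 < 2 < 3. Listing each simplex with vertices in this order, K has dimension 1 with simplices:

  0-simplices (4): [0], [1], [2], [3]
  1-simplices (4): [0,1], [0,2], [1,3], [2,3]

giving chain groups C_0 ≅ Z^4, C_1 ≅ Z^4.

∂_1: C_1 → C_0 maps an edge to its endpoints' difference, ∂[p,q] = q − p.
As a 4×4 matrix over Z this has rank 3, with invariant factors (1,1,1).

From H_k ≅ ker(∂_k) / im(∂_{k+1}) we obtain:

  H_0: rank C_0 − rank ∂_1 = 4 − 3 = 1, and the invariant factors of ∂_1 are all 1, so H_0 = Z.
  H_1: rank ker ∂_1 − rank ∂_2 = (4 − 3) − 0 = 1, and there is no ∂_2, so H_1 = Z.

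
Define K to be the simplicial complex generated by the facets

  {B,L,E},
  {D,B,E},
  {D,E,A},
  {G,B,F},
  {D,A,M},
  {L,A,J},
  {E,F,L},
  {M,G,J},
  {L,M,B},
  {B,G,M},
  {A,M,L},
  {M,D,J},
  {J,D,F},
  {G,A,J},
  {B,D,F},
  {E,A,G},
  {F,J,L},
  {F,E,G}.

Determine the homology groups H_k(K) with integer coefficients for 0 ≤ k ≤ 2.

K has 9 vertices, 27 edges, 18 triangles.
rank ∂_0 = 0, rank ∂_1 = 8 ⇒ b_0 = 9 − 0 − 8 = 1; all invariant factors of ∂_1 are 1 so no torsion. So H_0 = Z.
rank ∂_1 = 8, rank ∂_2 = 18 ⇒ b_1 = 27 − 8 − 18 = 1; ∂_2 has invariant factor(s) [2] giving torsion. So H_1 = Z ⊕ Z/2.
rank ∂_2 = 18, rank ∂_3 = 0 ⇒ b_2 = 18 − 18 − 0 = 0. So H_2 = 0.

H_0 = Z,  H_1 = Z ⊕ Z/2,  H_2 = 0.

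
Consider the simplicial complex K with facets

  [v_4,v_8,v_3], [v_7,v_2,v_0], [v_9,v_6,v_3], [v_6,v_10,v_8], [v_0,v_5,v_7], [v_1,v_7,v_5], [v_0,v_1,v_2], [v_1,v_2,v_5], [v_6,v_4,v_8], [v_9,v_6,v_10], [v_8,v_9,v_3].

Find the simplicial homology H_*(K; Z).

We work with the vertex ordering v_0 < v_1 < v_2 < v_3 < v_4 < v_5 < v_6 < v_7 < v_8 < v_9 < v_10. The simplices of K, each written with vertices in increasing order, are:

  0-simplices (11): [v_0], [v_1], [v_2], [v_3], [v_4], [v_5], [v_6], [v_7], [v_8], [v_9], [v_10]
  1-simplices (22): (22 of them)
  2-simplices (11): (11 of them)

so the chain groups are C_0 ≅ Z^11, C_1 ≅ Z^22, C_2 ≅ Z^11.

Boundary ∂_1: C_1 → C_0 is given by ∂[p,q] = [q] − [p].
This gives a 11×22 integer matrix of rank 9; reducing to Smith normal form yields diagonal entries (1,1,1,1,1,1,1,1,1).

Boundary ∂_2: C_2 → C_1 acts by ∂[p,q,r] = [q,r] − [p,r] + [p,q]. For instance
  ∂[v_1,v_2,v_5] = [v_2,v_5] − [v_1,v_5] + [v_1,v_2],
  ∂[v_6,v_8,v_10] = [v_8,v_10] − [v_6,v_10] + [v_6,v_8].
The resulting 22×11 matrix has rank 11, and its Smith normal form has invariant factors (1,1,1,1,1,1,1,1,1,1,1).

Now H_k = ker ∂_k / im ∂_{k+1}, so:

  H_0: rank C_0 − rank ∂_1 = 11 − 9 = 2, and the invariant factors of ∂_1 are all 1, so H_0 ≅ Z^2.
  H_1: rank ker ∂_1 − rank ∂_2 = (22 − 9) − 11 = 2, and the invariant factors of ∂_2 are all 1, so H_1 ≅ Z^2.
  H_2: rank ker ∂_2 − rank ∂_3 = (11 − 11) − 0 = 0, and there is no ∂_3, so H_2 ≅ 0.

As a check, the Euler characteristic is 11 − 22 + 11 = 0, which agrees with 2 − 2 + 0 = 0.
(K is a triangulation of the disjoint union of the Möbius band and the cylinder S^1 x I.)

H_0 ≅ Z^2,  H_1 ≅ Z^2,  H_2 = 0.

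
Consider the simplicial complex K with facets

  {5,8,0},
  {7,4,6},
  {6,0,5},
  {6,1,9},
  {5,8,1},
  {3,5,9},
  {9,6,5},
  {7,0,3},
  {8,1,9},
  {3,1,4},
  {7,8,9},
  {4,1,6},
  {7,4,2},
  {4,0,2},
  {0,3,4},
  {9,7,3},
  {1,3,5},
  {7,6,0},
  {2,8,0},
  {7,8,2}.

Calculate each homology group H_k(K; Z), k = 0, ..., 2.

Take the total order 0 < 1 < 2 < 3 < 4 < 5 < 6 < 7 < 8 < 9 on the vertex set. Then K (dimension 2) consists of the simplices:

  0-simplices (10): [0], [1], [2], [3], [4], [5], [6], [7], [8], [9]
  1-simplices (30): (30 of them)
  2-simplices (20): (20 of them)

giving chain groups C_0 ≅ Z^10, C_1 ≅ Z^30, C_2 ≅ Z^20.

∂_1: C_1 → C_0 maps an edge to its endpoints' difference, ∂[p,q] = q − p.
The 10×30 boundary matrix has rank 9 and Smith normal form diag(1,1,1,1,1,1,1,1,1).

The boundary map ∂_2: C_2 → C_1 acts by ∂[p,q,r] = [q,r] − [p,r] + [p,q]. For instance
  ∂[2,4,7] = [4,7] − [2,7] + [2,4],
  ∂[4,6,7] = [6,7] − [4,7] + [4,6].
As a 30×20 matrix over Z this has rank 20, with invariant factors (1,1,1,1,1,1,1,1,1,1,1,1,1,1,1,1,1,1,1,2).

Reading off H_k = ker ∂_k / im ∂_{k+1}:

  H_0: rank C_0 − rank ∂_1 = 10 − 9 = 1, and the invariant factors of ∂_1 are all 1, so H_0 ≅ Z.
  H_1: rank ker ∂_1 − rank ∂_2 = (30 − 9) − 20 = 1, and ∂_2 has invariant factor 2 > 1, so H_1 ≅ Z ⊕ Z/2Z.
  H_2: rank ker ∂_2 − rank ∂_3 = (20 − 20) − 0 = 0, and there is no ∂_3, so H_2 ≅ 0.

H_0 ≅ Z,  H_1 ≅ Z ⊕ Z/2Z,  H_2 = 0.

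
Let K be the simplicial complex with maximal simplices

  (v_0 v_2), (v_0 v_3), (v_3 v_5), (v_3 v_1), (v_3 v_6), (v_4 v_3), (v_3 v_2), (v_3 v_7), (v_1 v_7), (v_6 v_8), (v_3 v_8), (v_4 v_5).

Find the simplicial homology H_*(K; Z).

Fix the vertex order v_0 < v_1 < v_2 < v_3 < v_4 < v_5 < v_6 < v_7 < v_8 and write every simplex with vertices in increasing order. Then dim K = 1 and the simplices of K are:

  0-simplices (9): [v_0], [v_1], [v_2], [v_3], [v_4], [v_5], [v_6], [v_7], [v_8]
  1-simplices (12): [v_0,v_2], [v_0,v_3], [v_1,v_3], [v_1,v_7], [v_2,v_3], [v_3,v_4], [v_3,v_5], [v_3,v_6], [v_3,v_7], [v_3,v_8], [v_4,v_5], [v_6,v_8]

giving chain groups C_0 ≅ Z^9, C_1 ≅ Z^12.

The boundary map ∂_1: C_1 → C_0 sends each edge [p,q] (with p < q) to q − p. For instance
  ∂[v_3,v_7] = [v_7] − [v_3].
As a 9×12 matrix over Z this has rank 8, with invariant factors (1,1,1,1,1,1,1,1).

Computing H_k = (kernel of ∂_k) / (image of ∂_{k+1}):

  H_0: rank C_0 − rank ∂_1 = 9 − 8 = 1, and the invariant factors of ∂_1 are all 1, so H_0 ≅ Z.
  H_1: rank ker ∂_1 − rank ∂_2 = (12 − 8) − 0 = 4, and there is no ∂_2, so H_1 ≅ Z^4.

H_0 = Z,  H_1 = Z^4.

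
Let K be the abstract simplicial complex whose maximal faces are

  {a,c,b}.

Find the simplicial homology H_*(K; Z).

Order the vertices as a < b < c. Listing each simplex with vertices in this order, K has dimension 2 with simplices:

  0-simplices (3): a, b, c
  1-simplices (3): ab, ac, bc
  2-simplices (1): abc

so the chain groups are C_0 ≅ Z^3, C_1 ≅ Z^3, C_2 ≅ Z^1.

Boundary ∂_1: C_1 → C_0 is given by ∂[p,q] = [q] − [p]. For instance
  ∂bc = c − b.
The 3×3 boundary matrix has rank 2 and Smith normal form diag(1,1).

∂_2: C_2 → C_1 acts by ∂[p,q,r] = [q,r] − [p,r] + [p,q]. For instance
  ∂abc = bc − ac + ab.
This gives a 3×1 integer matrix of rank 1; reducing to Smith normal form yields diagonal entries (1).

Computing H_k = (kernel of ∂_k) / (image of ∂_{k+1}):

  H_0: rank C_0 − rank ∂_1 = 3 − 2 = 1, and the invariant factors of ∂_1 are all 1, so H_0 = Z.
  H_1: rank ker ∂_1 − rank ∂_2 = (3 − 2) − 1 = 0, and the invariant factors of ∂_2 are all 1, so H_1 = 0.
  H_2: rank ker ∂_2 − rank ∂_3 = (1 − 1) − 0 = 0, and there is no ∂_3, so H_2 = 0.

As a check, the Euler characteristic is 3 − 3 + 1 = 1, which agrees with 1 − 0 + 0 = 1.
(K is a triangulation of the 2-simplex.)

H_0 ≅ Z,  H_1 = 0,  H_2 = 0.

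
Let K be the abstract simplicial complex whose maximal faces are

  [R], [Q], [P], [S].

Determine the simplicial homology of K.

Take the total order P < Q < R < S on the vertex set. Then K (dimension 0) consists of the simplices:

  0-simplices (4): P, Q, R, S

so the chain groups are C_0 ≅ Z^4.

Reading off H_k = ker ∂_k / im ∂_{k+1}:

  H_0: rank C_0 − rank ∂_1 = 4 − 0 = 4, and there is no ∂_1, so H_0 ≅ Z^4.

H_0 = Z^4.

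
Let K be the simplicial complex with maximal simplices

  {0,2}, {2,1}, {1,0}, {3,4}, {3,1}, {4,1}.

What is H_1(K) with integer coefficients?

We work with the vertex ordering 0 < 1 < 2 < 3 < 4. The simplices of K, each written with vertices in increasing order, are:

  0-simplices (5): [0], [1], [2], [3], [4]
  1-simplices (6): [0,1], [0,2], [1,2], [1,3], [1,4], [3,4]

so the chain groups are C_0 ≅ Z^5, C_1 ≅ Z^6.

∂_1: C_1 → C_0 sends each edge [p,q] (with p < q) to q − p.
The resulting 5×6 matrix has rank 4, and its Smith normal form has invariant factors (1,1,1,1).

Computing H_k = (kernel of ∂_k) / (image of ∂_{k+1}):

  H_1: rank ker ∂_1 − rank ∂_2 = (6 − 4) − 0 = 2, and there is no ∂_2, so H_1 ≅ Z^2.

(K is a triangulation of a wedge of 2 circles.)

H_1 ≅ Z^2.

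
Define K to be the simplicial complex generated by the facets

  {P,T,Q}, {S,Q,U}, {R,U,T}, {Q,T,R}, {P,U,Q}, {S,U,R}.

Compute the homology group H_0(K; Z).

Order the vertices as P < Q < R < S < T < U. Listing each simplex with vertices in this order, K has dimension 2 with simplices:

  0-simplices (6): P, Q, R, S, T, U
  1-simplices (12): PQ, PT, PU, QR, QS, QT, QU, RS, RT, RU, SU, TU
  2-simplices (6): PQT, PQU, QRT, QSU, RSU, RTU

so the chain groups are C_0 ≅ Z^6, C_1 ≅ Z^12, C_2 ≅ Z^6.

The boundary map ∂_1: C_1 → C_0 maps an edge to its endpoints' difference, ∂[p,q] = q − p. For instance
  ∂TU = U − T.
The resulting 6×12 matrix has rank 5, and its Smith normal form has invariant factors (1,1,1,1,1).

∂_2: C_2 → C_1 acts by ∂[p,q,r] = [q,r] − [p,r] + [p,q]. For instance
  ∂QRT = RT − QT + QR,
  ∂PQT = QT − PT + PQ.
The 12×6 boundary matrix has rank 6 and Smith normal form diag(1,1,1,1,1,1).

Reading off H_k = ker ∂_k / im ∂_{k+1}:

  H_0: rank C_0 − rank ∂_1 = 6 − 5 = 1, and the invariant factors of ∂_1 are all 1, so H_0 = Z.

H_0 ≅ Z.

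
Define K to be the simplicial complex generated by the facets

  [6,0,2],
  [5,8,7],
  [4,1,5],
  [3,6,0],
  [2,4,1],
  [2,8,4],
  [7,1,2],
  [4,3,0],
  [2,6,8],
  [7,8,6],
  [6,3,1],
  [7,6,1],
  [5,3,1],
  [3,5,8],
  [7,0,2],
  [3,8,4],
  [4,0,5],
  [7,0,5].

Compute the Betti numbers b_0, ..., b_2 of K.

b_0 = 1, b_1 = 1, b_2 = 0.

Fix the vertex order 0 < 1 < 2 < 3 < 4 < 5 < 6 < 7 < 8 and write every simplex with vertices in increasing order. Then dim K = 2 and the simplices of K are:

  0-simplices (9): [0], [1], [2], [3], [4], [5], [6], [7], [8]
  1-simplices (27): (27 of them)
  2-simplices (18): [0,2,6], [0,2,7], [0,3,4], [0,3,6], [0,4,5], [0,5,7], [1,2,4], [1,2,7], [1,3,5], [1,3,6], [1,4,5], [1,6,7], [2,4,8], [2,6,8], [3,4,8], [3,5,8], [5,7,8], [6,7,8]

giving chain groups C_0 ≅ Z^9, C_1 ≅ Z^27, C_2 ≅ Z^18.

∂_1: C_1 → C_0 maps an edge to its endpoints' difference, ∂[p,q] = q − p. For instance
  ∂[2,6] = [6] − [2].
The 9×27 boundary matrix has rank 8 and Smith normal form diag(1,1,1,1,1,1,1,1).

The boundary map ∂_2: C_2 → C_1 sends each 2-simplex [p,q,r] to [q,r] − [p,r] + [p,q]. For instance
  ∂[1,3,6] = [3,6] − [1,6] + [1,3],
  ∂[1,6,7] = [6,7] − [1,7] + [1,6].
This gives a 27×18 integer matrix of rank 18; reducing to Smith normal form yields diagonal entries (1,1,1,1,1,1,1,1,1,1,1,1,1,1,1,1,1,2).

From H_k ≅ ker(∂_k) / im(∂_{k+1}) we obtain:

  H_0: rank C_0 − rank ∂_1 = 9 − 8 = 1, and the invariant factors of ∂_1 are all 1, so H_0 ≅ Z.
  H_1: rank ker ∂_1 − rank ∂_2 = (27 − 8) − 18 = 1, and ∂_2 has invariant factor 2 > 1, so H_1 ≅ Z ⊕ Z/2.
  H_2: rank ker ∂_2 − rank ∂_3 = (18 − 18) − 0 = 0, and there is no ∂_3, so H_2 ≅ 0.

Hence the Betti numbers are b_0 = 1, b_1 = 1, b_2 = 0.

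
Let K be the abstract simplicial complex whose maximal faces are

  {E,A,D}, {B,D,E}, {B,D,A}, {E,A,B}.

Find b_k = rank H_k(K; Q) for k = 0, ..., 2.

Take the total order A < B < D < E on the vertex set. Then K (dimension 2) consists of the simplices:

  0-simplices (4): A, B, D, E
  1-simplices (6): AB, AD, AE, BD, BE, DE
  2-simplices (4): ABD, ABE, ADE, BDE

giving chain groups C_0 ≅ Z^4, C_1 ≅ Z^6, C_2 ≅ Z^4.

∂_1: C_1 → C_0 is given by ∂[p,q] = [q] − [p]. For instance
  ∂AE = E − A.
As a 4×6 matrix over Z this has rank 3, with invariant factors (1,1,1).

Boundary ∂_2: C_2 → C_1 sends each 2-simplex [p,q,r] to [q,r] − [p,r] + [p,q]. For instance
  ∂ABE = BE − AE + AB,
  ∂ADE = DE − AE + AD.
The 6×4 boundary matrix has rank 3 and Smith normal form diag(1,1,1).

From H_k ≅ ker(∂_k) / im(∂_{k+1}) we obtain:

  H_0: rank C_0 − rank ∂_1 = 4 − 3 = 1, and the invariant factors of ∂_1 are all 1, so H_0 ≅ Z.
  H_1: rank ker ∂_1 − rank ∂_2 = (6 − 3) − 3 = 0, and the invariant factors of ∂_2 are all 1, so H_1 ≅ 0.
  H_2: rank ker ∂_2 − rank ∂_3 = (4 − 3) − 0 = 1, and there is no ∂_3, so H_2 ≅ Z.

Hence the Betti numbers are b_0 = 1, b_1 = 0, b_2 = 1.

b_0 = 1, b_1 = 0, b_2 = 1.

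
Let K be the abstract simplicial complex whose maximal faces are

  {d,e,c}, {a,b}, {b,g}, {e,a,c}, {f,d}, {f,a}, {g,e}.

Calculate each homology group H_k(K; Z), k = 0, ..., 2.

We work with the vertex ordering a < b < c < d < e < f < g. The simplices of K, each written with vertices in increasing order, are:

  0-simplices (7): a, b, c, d, e, f, g
  1-simplices (10): ab, ac, ae, af, bg, cd, ce, de, df, eg
  2-simplices (2): ace, cde

so the chain groups are C_0 ≅ Z^7, C_1 ≅ Z^10, C_2 ≅ Z^2.

∂_1: C_1 → C_0 is given by ∂[p,q] = [q] − [p].
As a 7×10 matrix over Z this has rank 6, with invariant factors (1,1,1,1,1,1).

The boundary map ∂_2: C_2 → C_1 acts by ∂[p,q,r] = [q,r] − [p,r] + [p,q]. For instance
  ∂ace = ce − ae + ac,
  ∂cde = de − ce + cd.
As a 10×2 matrix over Z this has rank 2, with invariant factors (1,1).

From H_k ≅ ker(∂_k) / im(∂_{k+1}) we obtain:

  H_0: rank C_0 − rank ∂_1 = 7 − 6 = 1, and the invariant factors of ∂_1 are all 1, so H_0 ≅ Z.
  H_1: rank ker ∂_1 − rank ∂_2 = (10 − 6) − 2 = 2, and the invariant factors of ∂_2 are all 1, so H_1 ≅ Z^2.
  H_2: rank ker ∂_2 − rank ∂_3 = (2 − 2) − 0 = 0, and there is no ∂_3, so H_2 ≅ 0.

As a check, the Euler characteristic is 7 − 10 + 2 = -1, which agrees with 1 − 2 + 0 = -1.

H_0 = Z,  H_1 = Z^2,  H_2 = 0.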